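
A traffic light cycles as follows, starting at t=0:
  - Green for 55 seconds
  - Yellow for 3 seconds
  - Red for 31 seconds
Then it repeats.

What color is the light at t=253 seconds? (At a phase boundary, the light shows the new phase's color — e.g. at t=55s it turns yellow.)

Answer: red

Derivation:
Cycle length = 55 + 3 + 31 = 89s
t = 253, phase_t = 253 mod 89 = 75
75 >= 58 → RED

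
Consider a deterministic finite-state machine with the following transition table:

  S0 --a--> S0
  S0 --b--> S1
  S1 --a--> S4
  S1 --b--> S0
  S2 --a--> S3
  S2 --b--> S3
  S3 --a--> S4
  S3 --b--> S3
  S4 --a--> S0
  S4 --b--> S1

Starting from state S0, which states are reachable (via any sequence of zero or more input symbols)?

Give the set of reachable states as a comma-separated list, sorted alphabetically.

BFS from S0:
  visit S0: S0--a-->S0 (seen), S0--b-->S1 (new)
  visit S1: S1--a-->S4 (new), S1--b-->S0 (seen)
  visit S4: S4--a-->S0 (seen), S4--b-->S1 (seen)

Answer: S0, S1, S4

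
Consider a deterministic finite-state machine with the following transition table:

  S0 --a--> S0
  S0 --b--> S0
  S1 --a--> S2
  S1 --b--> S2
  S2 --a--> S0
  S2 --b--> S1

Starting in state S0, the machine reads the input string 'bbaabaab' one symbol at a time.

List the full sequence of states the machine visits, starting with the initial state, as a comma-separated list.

Answer: S0, S0, S0, S0, S0, S0, S0, S0, S0

Derivation:
Start: S0
  read 'b': S0 --b--> S0
  read 'b': S0 --b--> S0
  read 'a': S0 --a--> S0
  read 'a': S0 --a--> S0
  read 'b': S0 --b--> S0
  read 'a': S0 --a--> S0
  read 'a': S0 --a--> S0
  read 'b': S0 --b--> S0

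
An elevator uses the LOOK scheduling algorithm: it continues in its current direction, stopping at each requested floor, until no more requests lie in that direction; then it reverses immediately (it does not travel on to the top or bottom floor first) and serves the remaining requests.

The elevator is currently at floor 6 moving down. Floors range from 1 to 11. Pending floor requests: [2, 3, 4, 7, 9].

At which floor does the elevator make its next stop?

Answer: 4

Derivation:
Current floor: 6, direction: down
Requests above: [7, 9]
Requests below: [2, 3, 4]
Moving down and requests lie below → nearest below is max([2, 3, 4]) = 4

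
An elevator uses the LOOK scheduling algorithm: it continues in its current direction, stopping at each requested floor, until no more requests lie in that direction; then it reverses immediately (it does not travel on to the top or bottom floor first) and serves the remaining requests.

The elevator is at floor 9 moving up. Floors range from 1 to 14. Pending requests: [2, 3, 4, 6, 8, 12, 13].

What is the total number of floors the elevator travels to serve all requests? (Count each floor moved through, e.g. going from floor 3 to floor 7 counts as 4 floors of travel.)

Start at floor 9 moving up, LOOK stop order: [12, 13, 8, 6, 4, 3, 2]
  9 → 12: |12-9| = 3, total = 3
  12 → 13: |13-12| = 1, total = 4
  13 → 8: |8-13| = 5, total = 9
  8 → 6: |6-8| = 2, total = 11
  6 → 4: |4-6| = 2, total = 13
  4 → 3: |3-4| = 1, total = 14
  3 → 2: |2-3| = 1, total = 15

Answer: 15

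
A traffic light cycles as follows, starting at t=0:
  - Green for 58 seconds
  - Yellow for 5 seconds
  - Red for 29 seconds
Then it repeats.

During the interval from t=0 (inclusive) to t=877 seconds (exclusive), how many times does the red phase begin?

Cycle = 58+5+29 = 92s
red phase starts at t = k*92 + 63 for k=0,1,2,...
Need k*92+63 < 877 → k < 8.848
k ∈ {0, ..., 8} → 9 starts

Answer: 9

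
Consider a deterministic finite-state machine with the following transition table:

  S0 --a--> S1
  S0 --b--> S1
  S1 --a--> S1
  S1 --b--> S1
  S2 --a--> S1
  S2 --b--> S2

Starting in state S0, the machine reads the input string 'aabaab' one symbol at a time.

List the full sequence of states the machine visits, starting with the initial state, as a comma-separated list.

Start: S0
  read 'a': S0 --a--> S1
  read 'a': S1 --a--> S1
  read 'b': S1 --b--> S1
  read 'a': S1 --a--> S1
  read 'a': S1 --a--> S1
  read 'b': S1 --b--> S1

Answer: S0, S1, S1, S1, S1, S1, S1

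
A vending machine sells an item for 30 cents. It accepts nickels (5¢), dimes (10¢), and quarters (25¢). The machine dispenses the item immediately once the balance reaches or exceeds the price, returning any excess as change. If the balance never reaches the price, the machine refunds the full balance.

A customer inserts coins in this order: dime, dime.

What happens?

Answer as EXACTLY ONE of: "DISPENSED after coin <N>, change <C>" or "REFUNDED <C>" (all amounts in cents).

Price: 30¢
Coin 1 (dime, 10¢): balance = 10¢
Coin 2 (dime, 10¢): balance = 20¢
All coins inserted, balance 20¢ < price 30¢ → REFUND 20¢

Answer: REFUNDED 20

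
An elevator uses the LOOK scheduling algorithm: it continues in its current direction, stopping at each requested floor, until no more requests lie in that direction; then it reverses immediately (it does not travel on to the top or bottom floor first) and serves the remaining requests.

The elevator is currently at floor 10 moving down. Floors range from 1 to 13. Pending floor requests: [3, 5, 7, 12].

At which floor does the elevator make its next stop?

Answer: 7

Derivation:
Current floor: 10, direction: down
Requests above: [12]
Requests below: [3, 5, 7]
Moving down and requests lie below → nearest below is max([3, 5, 7]) = 7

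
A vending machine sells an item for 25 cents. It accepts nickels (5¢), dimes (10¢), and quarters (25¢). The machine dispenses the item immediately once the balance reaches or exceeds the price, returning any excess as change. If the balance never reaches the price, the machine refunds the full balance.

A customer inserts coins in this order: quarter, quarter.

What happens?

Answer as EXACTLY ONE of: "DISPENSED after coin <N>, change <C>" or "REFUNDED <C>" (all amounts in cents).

Answer: DISPENSED after coin 1, change 0

Derivation:
Price: 25¢
Coin 1 (quarter, 25¢): balance = 25¢
  → balance >= price → DISPENSE, change = 25 - 25 = 0¢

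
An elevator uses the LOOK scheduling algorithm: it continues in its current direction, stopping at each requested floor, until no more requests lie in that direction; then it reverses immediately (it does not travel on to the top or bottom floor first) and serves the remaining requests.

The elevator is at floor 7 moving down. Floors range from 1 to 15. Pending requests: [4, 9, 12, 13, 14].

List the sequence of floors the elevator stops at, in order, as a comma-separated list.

Current: 7, moving DOWN
Serve below first (descending): [4]
Then reverse, serve above (ascending): [9, 12, 13, 14]

Answer: 4, 9, 12, 13, 14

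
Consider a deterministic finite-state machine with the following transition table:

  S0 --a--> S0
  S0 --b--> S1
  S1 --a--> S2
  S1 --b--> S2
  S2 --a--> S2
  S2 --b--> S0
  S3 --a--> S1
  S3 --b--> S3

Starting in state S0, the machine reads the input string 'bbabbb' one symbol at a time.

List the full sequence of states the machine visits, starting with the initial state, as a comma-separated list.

Start: S0
  read 'b': S0 --b--> S1
  read 'b': S1 --b--> S2
  read 'a': S2 --a--> S2
  read 'b': S2 --b--> S0
  read 'b': S0 --b--> S1
  read 'b': S1 --b--> S2

Answer: S0, S1, S2, S2, S0, S1, S2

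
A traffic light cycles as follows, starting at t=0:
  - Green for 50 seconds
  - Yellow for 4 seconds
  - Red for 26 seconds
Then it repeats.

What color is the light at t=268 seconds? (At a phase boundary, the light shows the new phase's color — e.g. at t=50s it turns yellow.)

Cycle length = 50 + 4 + 26 = 80s
t = 268, phase_t = 268 mod 80 = 28
28 < 50 (green end) → GREEN

Answer: green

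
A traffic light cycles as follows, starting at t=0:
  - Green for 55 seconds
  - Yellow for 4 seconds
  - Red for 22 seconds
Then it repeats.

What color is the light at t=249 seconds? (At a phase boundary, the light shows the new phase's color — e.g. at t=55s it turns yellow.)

Cycle length = 55 + 4 + 22 = 81s
t = 249, phase_t = 249 mod 81 = 6
6 < 55 (green end) → GREEN

Answer: green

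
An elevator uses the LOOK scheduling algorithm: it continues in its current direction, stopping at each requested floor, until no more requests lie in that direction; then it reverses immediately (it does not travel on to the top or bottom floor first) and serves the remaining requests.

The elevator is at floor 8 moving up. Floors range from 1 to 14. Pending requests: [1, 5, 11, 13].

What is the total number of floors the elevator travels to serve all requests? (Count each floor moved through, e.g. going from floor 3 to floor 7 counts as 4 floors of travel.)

Answer: 17

Derivation:
Start at floor 8 moving up, LOOK stop order: [11, 13, 5, 1]
  8 → 11: |11-8| = 3, total = 3
  11 → 13: |13-11| = 2, total = 5
  13 → 5: |5-13| = 8, total = 13
  5 → 1: |1-5| = 4, total = 17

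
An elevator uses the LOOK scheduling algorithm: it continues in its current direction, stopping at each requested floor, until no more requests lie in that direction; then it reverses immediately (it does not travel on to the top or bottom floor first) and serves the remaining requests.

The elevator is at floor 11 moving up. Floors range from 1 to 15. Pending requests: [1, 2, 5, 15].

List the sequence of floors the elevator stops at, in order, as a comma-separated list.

Current: 11, moving UP
Serve above first (ascending): [15]
Then reverse, serve below (descending): [5, 2, 1]

Answer: 15, 5, 2, 1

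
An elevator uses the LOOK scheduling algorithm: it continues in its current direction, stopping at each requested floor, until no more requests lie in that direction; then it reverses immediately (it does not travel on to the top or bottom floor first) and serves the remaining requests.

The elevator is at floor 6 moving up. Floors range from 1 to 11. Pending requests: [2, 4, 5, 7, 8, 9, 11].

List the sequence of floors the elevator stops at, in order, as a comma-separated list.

Current: 6, moving UP
Serve above first (ascending): [7, 8, 9, 11]
Then reverse, serve below (descending): [5, 4, 2]

Answer: 7, 8, 9, 11, 5, 4, 2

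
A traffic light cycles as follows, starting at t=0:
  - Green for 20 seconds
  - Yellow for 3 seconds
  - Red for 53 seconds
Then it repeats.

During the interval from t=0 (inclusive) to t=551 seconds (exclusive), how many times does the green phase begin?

Answer: 8

Derivation:
Cycle = 20+3+53 = 76s
green phase starts at t = k*76 + 0 for k=0,1,2,...
Need k*76+0 < 551 → k < 7.250
k ∈ {0, ..., 7} → 8 starts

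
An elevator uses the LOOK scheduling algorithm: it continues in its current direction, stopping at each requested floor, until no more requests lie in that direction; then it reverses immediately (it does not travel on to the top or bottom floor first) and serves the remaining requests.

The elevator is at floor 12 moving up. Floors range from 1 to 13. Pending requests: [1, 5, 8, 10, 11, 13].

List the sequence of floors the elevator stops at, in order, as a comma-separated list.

Answer: 13, 11, 10, 8, 5, 1

Derivation:
Current: 12, moving UP
Serve above first (ascending): [13]
Then reverse, serve below (descending): [11, 10, 8, 5, 1]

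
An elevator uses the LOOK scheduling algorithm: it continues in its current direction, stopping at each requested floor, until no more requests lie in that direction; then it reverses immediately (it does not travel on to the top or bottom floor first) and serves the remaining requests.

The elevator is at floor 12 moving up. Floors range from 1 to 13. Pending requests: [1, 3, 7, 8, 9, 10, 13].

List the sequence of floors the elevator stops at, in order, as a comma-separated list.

Current: 12, moving UP
Serve above first (ascending): [13]
Then reverse, serve below (descending): [10, 9, 8, 7, 3, 1]

Answer: 13, 10, 9, 8, 7, 3, 1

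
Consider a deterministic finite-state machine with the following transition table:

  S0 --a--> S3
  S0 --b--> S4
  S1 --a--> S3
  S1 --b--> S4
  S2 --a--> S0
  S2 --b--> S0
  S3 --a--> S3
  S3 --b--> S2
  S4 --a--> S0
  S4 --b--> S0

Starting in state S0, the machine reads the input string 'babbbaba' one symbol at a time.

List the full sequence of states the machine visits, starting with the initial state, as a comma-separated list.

Start: S0
  read 'b': S0 --b--> S4
  read 'a': S4 --a--> S0
  read 'b': S0 --b--> S4
  read 'b': S4 --b--> S0
  read 'b': S0 --b--> S4
  read 'a': S4 --a--> S0
  read 'b': S0 --b--> S4
  read 'a': S4 --a--> S0

Answer: S0, S4, S0, S4, S0, S4, S0, S4, S0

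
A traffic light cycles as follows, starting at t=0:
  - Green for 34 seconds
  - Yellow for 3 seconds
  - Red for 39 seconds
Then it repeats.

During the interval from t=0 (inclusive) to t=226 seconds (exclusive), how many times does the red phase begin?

Answer: 3

Derivation:
Cycle = 34+3+39 = 76s
red phase starts at t = k*76 + 37 for k=0,1,2,...
Need k*76+37 < 226 → k < 2.487
k ∈ {0, ..., 2} → 3 starts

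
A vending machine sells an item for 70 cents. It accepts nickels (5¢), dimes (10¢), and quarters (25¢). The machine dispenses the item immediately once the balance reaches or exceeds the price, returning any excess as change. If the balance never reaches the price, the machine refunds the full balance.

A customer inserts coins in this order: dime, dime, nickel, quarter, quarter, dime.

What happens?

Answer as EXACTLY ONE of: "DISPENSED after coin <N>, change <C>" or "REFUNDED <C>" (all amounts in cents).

Price: 70¢
Coin 1 (dime, 10¢): balance = 10¢
Coin 2 (dime, 10¢): balance = 20¢
Coin 3 (nickel, 5¢): balance = 25¢
Coin 4 (quarter, 25¢): balance = 50¢
Coin 5 (quarter, 25¢): balance = 75¢
  → balance >= price → DISPENSE, change = 75 - 70 = 5¢

Answer: DISPENSED after coin 5, change 5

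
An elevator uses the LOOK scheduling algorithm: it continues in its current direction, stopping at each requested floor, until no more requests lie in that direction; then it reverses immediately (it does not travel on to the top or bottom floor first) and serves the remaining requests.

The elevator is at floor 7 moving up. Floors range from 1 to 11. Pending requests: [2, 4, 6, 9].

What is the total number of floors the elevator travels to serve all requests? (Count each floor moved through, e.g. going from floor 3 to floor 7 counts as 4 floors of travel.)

Start at floor 7 moving up, LOOK stop order: [9, 6, 4, 2]
  7 → 9: |9-7| = 2, total = 2
  9 → 6: |6-9| = 3, total = 5
  6 → 4: |4-6| = 2, total = 7
  4 → 2: |2-4| = 2, total = 9

Answer: 9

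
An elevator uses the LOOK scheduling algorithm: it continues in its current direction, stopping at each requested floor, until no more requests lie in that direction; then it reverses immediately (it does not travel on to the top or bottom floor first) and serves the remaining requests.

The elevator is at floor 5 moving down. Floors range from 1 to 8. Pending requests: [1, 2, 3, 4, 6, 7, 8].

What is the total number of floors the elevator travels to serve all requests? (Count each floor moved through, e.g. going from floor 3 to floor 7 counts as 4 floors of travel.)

Start at floor 5 moving down, LOOK stop order: [4, 3, 2, 1, 6, 7, 8]
  5 → 4: |4-5| = 1, total = 1
  4 → 3: |3-4| = 1, total = 2
  3 → 2: |2-3| = 1, total = 3
  2 → 1: |1-2| = 1, total = 4
  1 → 6: |6-1| = 5, total = 9
  6 → 7: |7-6| = 1, total = 10
  7 → 8: |8-7| = 1, total = 11

Answer: 11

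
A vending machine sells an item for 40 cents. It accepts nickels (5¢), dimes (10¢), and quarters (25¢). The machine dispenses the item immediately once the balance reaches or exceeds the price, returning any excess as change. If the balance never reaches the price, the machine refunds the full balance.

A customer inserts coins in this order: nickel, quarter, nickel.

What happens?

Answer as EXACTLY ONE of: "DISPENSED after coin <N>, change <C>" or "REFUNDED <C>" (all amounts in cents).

Price: 40¢
Coin 1 (nickel, 5¢): balance = 5¢
Coin 2 (quarter, 25¢): balance = 30¢
Coin 3 (nickel, 5¢): balance = 35¢
All coins inserted, balance 35¢ < price 40¢ → REFUND 35¢

Answer: REFUNDED 35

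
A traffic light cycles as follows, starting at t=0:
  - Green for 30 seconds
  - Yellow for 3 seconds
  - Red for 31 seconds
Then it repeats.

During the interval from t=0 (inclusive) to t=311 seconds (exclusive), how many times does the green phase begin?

Cycle = 30+3+31 = 64s
green phase starts at t = k*64 + 0 for k=0,1,2,...
Need k*64+0 < 311 → k < 4.859
k ∈ {0, ..., 4} → 5 starts

Answer: 5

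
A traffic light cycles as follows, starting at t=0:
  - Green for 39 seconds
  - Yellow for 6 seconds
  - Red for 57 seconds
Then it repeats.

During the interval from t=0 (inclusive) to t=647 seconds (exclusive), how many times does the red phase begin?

Cycle = 39+6+57 = 102s
red phase starts at t = k*102 + 45 for k=0,1,2,...
Need k*102+45 < 647 → k < 5.902
k ∈ {0, ..., 5} → 6 starts

Answer: 6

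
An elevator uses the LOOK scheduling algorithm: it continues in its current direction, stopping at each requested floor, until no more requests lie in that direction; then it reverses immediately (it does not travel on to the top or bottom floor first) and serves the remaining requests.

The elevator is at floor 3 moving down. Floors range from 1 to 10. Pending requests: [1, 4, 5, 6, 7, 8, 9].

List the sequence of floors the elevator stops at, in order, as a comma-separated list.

Current: 3, moving DOWN
Serve below first (descending): [1]
Then reverse, serve above (ascending): [4, 5, 6, 7, 8, 9]

Answer: 1, 4, 5, 6, 7, 8, 9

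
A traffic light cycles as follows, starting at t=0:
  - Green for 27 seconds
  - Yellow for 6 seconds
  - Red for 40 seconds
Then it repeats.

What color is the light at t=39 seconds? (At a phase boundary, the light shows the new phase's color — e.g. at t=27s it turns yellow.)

Answer: red

Derivation:
Cycle length = 27 + 6 + 40 = 73s
t = 39, phase_t = 39 mod 73 = 39
39 >= 33 → RED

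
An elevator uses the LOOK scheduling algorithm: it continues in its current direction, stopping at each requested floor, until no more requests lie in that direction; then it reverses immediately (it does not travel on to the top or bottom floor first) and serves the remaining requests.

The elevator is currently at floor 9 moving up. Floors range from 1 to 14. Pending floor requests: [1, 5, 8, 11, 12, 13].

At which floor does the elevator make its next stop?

Current floor: 9, direction: up
Requests above: [11, 12, 13]
Requests below: [1, 5, 8]
Moving up and requests lie above → nearest above is min([11, 12, 13]) = 11

Answer: 11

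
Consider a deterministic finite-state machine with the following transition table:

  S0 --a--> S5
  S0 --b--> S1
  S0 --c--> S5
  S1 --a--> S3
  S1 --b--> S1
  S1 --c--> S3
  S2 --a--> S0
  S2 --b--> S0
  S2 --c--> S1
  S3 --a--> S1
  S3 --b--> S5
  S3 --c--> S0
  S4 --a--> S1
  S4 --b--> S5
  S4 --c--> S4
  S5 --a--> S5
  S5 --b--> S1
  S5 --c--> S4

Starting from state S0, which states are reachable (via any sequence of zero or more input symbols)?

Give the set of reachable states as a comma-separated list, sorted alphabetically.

Answer: S0, S1, S3, S4, S5

Derivation:
BFS from S0:
  visit S0: S0--a-->S5 (new), S0--b-->S1 (new), S0--c-->S5 (seen)
  visit S5: S5--a-->S5 (seen), S5--b-->S1 (seen), S5--c-->S4 (new)
  visit S1: S1--a-->S3 (new), S1--b-->S1 (seen), S1--c-->S3 (seen)
  visit S4: S4--a-->S1 (seen), S4--b-->S5 (seen), S4--c-->S4 (seen)
  visit S3: S3--a-->S1 (seen), S3--b-->S5 (seen), S3--c-->S0 (seen)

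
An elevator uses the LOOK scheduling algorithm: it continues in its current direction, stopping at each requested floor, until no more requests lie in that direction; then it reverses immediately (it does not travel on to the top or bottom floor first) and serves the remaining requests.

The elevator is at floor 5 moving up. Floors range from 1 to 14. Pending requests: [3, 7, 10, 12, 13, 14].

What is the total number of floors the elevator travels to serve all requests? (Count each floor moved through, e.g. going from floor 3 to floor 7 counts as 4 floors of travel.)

Answer: 20

Derivation:
Start at floor 5 moving up, LOOK stop order: [7, 10, 12, 13, 14, 3]
  5 → 7: |7-5| = 2, total = 2
  7 → 10: |10-7| = 3, total = 5
  10 → 12: |12-10| = 2, total = 7
  12 → 13: |13-12| = 1, total = 8
  13 → 14: |14-13| = 1, total = 9
  14 → 3: |3-14| = 11, total = 20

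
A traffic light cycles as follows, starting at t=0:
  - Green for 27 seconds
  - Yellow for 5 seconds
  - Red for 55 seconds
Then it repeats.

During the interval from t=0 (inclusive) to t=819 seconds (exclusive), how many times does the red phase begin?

Cycle = 27+5+55 = 87s
red phase starts at t = k*87 + 32 for k=0,1,2,...
Need k*87+32 < 819 → k < 9.046
k ∈ {0, ..., 9} → 10 starts

Answer: 10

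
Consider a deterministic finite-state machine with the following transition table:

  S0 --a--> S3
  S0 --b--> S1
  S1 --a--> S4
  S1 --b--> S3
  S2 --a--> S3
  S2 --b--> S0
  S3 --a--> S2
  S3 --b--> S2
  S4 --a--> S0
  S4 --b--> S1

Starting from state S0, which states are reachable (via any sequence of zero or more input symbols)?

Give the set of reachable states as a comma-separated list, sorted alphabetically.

BFS from S0:
  visit S0: S0--a-->S3 (new), S0--b-->S1 (new)
  visit S3: S3--a-->S2 (new), S3--b-->S2 (seen)
  visit S1: S1--a-->S4 (new), S1--b-->S3 (seen)
  visit S2: S2--a-->S3 (seen), S2--b-->S0 (seen)
  visit S4: S4--a-->S0 (seen), S4--b-->S1 (seen)

Answer: S0, S1, S2, S3, S4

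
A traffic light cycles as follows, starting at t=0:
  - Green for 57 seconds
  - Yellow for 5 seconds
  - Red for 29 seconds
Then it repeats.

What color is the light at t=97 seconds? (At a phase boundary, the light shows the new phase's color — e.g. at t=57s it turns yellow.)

Answer: green

Derivation:
Cycle length = 57 + 5 + 29 = 91s
t = 97, phase_t = 97 mod 91 = 6
6 < 57 (green end) → GREEN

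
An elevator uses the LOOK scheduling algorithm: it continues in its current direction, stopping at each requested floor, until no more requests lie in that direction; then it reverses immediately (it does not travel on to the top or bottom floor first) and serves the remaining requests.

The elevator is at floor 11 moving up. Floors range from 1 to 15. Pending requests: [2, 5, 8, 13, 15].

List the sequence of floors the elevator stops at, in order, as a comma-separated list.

Current: 11, moving UP
Serve above first (ascending): [13, 15]
Then reverse, serve below (descending): [8, 5, 2]

Answer: 13, 15, 8, 5, 2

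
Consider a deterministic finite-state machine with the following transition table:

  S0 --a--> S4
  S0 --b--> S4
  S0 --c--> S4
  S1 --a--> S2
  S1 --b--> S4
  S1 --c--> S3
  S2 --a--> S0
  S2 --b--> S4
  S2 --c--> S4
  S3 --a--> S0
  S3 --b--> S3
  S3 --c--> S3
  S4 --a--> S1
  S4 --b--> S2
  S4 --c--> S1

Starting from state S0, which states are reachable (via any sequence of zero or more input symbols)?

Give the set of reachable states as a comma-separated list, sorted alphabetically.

Answer: S0, S1, S2, S3, S4

Derivation:
BFS from S0:
  visit S0: S0--a-->S4 (new), S0--b-->S4 (seen), S0--c-->S4 (seen)
  visit S4: S4--a-->S1 (new), S4--b-->S2 (new), S4--c-->S1 (seen)
  visit S1: S1--a-->S2 (seen), S1--b-->S4 (seen), S1--c-->S3 (new)
  visit S2: S2--a-->S0 (seen), S2--b-->S4 (seen), S2--c-->S4 (seen)
  visit S3: S3--a-->S0 (seen), S3--b-->S3 (seen), S3--c-->S3 (seen)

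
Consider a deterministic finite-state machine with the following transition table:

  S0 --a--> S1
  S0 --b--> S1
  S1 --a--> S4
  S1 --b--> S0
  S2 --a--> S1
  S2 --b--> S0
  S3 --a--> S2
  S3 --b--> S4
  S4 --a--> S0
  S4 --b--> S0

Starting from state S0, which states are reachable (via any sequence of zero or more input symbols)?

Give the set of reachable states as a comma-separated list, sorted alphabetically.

Answer: S0, S1, S4

Derivation:
BFS from S0:
  visit S0: S0--a-->S1 (new), S0--b-->S1 (seen)
  visit S1: S1--a-->S4 (new), S1--b-->S0 (seen)
  visit S4: S4--a-->S0 (seen), S4--b-->S0 (seen)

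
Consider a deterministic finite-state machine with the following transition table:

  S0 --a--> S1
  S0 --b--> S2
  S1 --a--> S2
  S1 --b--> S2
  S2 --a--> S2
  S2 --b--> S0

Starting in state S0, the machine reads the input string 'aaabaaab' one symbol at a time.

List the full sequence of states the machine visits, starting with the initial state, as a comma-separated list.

Start: S0
  read 'a': S0 --a--> S1
  read 'a': S1 --a--> S2
  read 'a': S2 --a--> S2
  read 'b': S2 --b--> S0
  read 'a': S0 --a--> S1
  read 'a': S1 --a--> S2
  read 'a': S2 --a--> S2
  read 'b': S2 --b--> S0

Answer: S0, S1, S2, S2, S0, S1, S2, S2, S0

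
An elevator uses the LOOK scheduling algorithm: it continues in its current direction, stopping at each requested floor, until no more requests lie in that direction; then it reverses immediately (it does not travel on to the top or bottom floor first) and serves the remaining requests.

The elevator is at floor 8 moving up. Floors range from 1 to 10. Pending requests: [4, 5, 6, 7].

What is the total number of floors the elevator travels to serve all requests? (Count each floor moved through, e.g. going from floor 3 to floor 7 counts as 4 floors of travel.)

Answer: 4

Derivation:
Start at floor 8 moving up, LOOK stop order: [7, 6, 5, 4]
  8 → 7: |7-8| = 1, total = 1
  7 → 6: |6-7| = 1, total = 2
  6 → 5: |5-6| = 1, total = 3
  5 → 4: |4-5| = 1, total = 4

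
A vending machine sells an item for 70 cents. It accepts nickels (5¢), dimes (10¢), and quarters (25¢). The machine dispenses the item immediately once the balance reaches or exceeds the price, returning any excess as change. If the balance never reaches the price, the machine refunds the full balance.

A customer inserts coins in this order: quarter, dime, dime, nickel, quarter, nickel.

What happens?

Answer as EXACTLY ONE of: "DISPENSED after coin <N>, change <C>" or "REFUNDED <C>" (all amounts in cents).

Answer: DISPENSED after coin 5, change 5

Derivation:
Price: 70¢
Coin 1 (quarter, 25¢): balance = 25¢
Coin 2 (dime, 10¢): balance = 35¢
Coin 3 (dime, 10¢): balance = 45¢
Coin 4 (nickel, 5¢): balance = 50¢
Coin 5 (quarter, 25¢): balance = 75¢
  → balance >= price → DISPENSE, change = 75 - 70 = 5¢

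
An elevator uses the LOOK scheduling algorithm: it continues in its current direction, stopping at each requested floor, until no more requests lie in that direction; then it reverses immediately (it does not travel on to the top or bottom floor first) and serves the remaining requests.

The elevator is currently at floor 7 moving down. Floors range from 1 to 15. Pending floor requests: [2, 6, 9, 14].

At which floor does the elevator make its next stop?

Current floor: 7, direction: down
Requests above: [9, 14]
Requests below: [2, 6]
Moving down and requests lie below → nearest below is max([2, 6]) = 6

Answer: 6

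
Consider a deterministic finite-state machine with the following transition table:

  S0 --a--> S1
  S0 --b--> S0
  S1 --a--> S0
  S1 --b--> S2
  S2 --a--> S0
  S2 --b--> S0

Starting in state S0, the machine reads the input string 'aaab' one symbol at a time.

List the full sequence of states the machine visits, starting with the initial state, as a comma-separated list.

Start: S0
  read 'a': S0 --a--> S1
  read 'a': S1 --a--> S0
  read 'a': S0 --a--> S1
  read 'b': S1 --b--> S2

Answer: S0, S1, S0, S1, S2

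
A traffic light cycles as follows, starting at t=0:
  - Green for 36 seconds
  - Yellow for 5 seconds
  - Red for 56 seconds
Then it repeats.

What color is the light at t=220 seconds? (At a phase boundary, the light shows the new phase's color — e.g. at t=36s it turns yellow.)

Cycle length = 36 + 5 + 56 = 97s
t = 220, phase_t = 220 mod 97 = 26
26 < 36 (green end) → GREEN

Answer: green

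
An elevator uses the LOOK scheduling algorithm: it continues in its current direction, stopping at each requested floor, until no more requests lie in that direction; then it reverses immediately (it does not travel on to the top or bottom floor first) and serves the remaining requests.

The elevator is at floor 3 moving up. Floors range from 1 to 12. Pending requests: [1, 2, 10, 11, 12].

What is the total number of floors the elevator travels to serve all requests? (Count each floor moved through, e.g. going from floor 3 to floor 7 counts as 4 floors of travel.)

Start at floor 3 moving up, LOOK stop order: [10, 11, 12, 2, 1]
  3 → 10: |10-3| = 7, total = 7
  10 → 11: |11-10| = 1, total = 8
  11 → 12: |12-11| = 1, total = 9
  12 → 2: |2-12| = 10, total = 19
  2 → 1: |1-2| = 1, total = 20

Answer: 20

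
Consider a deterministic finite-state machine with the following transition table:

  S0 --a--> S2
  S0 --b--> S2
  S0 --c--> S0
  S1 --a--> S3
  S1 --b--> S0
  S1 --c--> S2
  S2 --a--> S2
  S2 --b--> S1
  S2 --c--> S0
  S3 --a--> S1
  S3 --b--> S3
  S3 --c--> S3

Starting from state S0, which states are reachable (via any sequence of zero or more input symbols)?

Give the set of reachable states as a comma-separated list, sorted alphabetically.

BFS from S0:
  visit S0: S0--a-->S2 (new), S0--b-->S2 (seen), S0--c-->S0 (seen)
  visit S2: S2--a-->S2 (seen), S2--b-->S1 (new), S2--c-->S0 (seen)
  visit S1: S1--a-->S3 (new), S1--b-->S0 (seen), S1--c-->S2 (seen)
  visit S3: S3--a-->S1 (seen), S3--b-->S3 (seen), S3--c-->S3 (seen)

Answer: S0, S1, S2, S3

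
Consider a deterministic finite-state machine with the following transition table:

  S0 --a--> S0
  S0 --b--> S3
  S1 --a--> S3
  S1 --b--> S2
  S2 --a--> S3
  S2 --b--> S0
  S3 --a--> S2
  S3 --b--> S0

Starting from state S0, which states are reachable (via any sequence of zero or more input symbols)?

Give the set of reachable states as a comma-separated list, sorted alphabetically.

BFS from S0:
  visit S0: S0--a-->S0 (seen), S0--b-->S3 (new)
  visit S3: S3--a-->S2 (new), S3--b-->S0 (seen)
  visit S2: S2--a-->S3 (seen), S2--b-->S0 (seen)

Answer: S0, S2, S3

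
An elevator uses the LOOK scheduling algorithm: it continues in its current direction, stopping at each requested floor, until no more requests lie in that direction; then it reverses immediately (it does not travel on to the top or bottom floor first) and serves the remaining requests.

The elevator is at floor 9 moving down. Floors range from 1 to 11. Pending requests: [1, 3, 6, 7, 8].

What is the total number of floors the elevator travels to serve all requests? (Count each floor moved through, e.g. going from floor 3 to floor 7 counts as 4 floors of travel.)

Start at floor 9 moving down, LOOK stop order: [8, 7, 6, 3, 1]
  9 → 8: |8-9| = 1, total = 1
  8 → 7: |7-8| = 1, total = 2
  7 → 6: |6-7| = 1, total = 3
  6 → 3: |3-6| = 3, total = 6
  3 → 1: |1-3| = 2, total = 8

Answer: 8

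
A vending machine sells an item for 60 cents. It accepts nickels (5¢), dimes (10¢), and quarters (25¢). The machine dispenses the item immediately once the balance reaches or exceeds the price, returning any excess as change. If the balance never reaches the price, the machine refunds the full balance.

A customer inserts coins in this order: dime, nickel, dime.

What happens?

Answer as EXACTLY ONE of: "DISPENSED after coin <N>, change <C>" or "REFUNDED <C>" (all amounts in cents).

Answer: REFUNDED 25

Derivation:
Price: 60¢
Coin 1 (dime, 10¢): balance = 10¢
Coin 2 (nickel, 5¢): balance = 15¢
Coin 3 (dime, 10¢): balance = 25¢
All coins inserted, balance 25¢ < price 60¢ → REFUND 25¢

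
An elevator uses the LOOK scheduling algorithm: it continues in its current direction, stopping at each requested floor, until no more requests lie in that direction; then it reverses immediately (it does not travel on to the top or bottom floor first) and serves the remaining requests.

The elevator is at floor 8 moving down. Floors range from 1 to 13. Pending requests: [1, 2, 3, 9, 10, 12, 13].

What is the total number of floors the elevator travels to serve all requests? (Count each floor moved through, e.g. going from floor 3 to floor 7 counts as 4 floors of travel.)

Answer: 19

Derivation:
Start at floor 8 moving down, LOOK stop order: [3, 2, 1, 9, 10, 12, 13]
  8 → 3: |3-8| = 5, total = 5
  3 → 2: |2-3| = 1, total = 6
  2 → 1: |1-2| = 1, total = 7
  1 → 9: |9-1| = 8, total = 15
  9 → 10: |10-9| = 1, total = 16
  10 → 12: |12-10| = 2, total = 18
  12 → 13: |13-12| = 1, total = 19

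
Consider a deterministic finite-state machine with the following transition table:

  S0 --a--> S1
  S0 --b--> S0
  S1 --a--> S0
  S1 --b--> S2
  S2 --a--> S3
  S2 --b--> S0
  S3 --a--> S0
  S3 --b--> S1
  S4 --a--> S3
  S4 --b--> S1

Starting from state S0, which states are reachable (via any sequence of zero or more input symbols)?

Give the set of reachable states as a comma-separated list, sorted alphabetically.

Answer: S0, S1, S2, S3

Derivation:
BFS from S0:
  visit S0: S0--a-->S1 (new), S0--b-->S0 (seen)
  visit S1: S1--a-->S0 (seen), S1--b-->S2 (new)
  visit S2: S2--a-->S3 (new), S2--b-->S0 (seen)
  visit S3: S3--a-->S0 (seen), S3--b-->S1 (seen)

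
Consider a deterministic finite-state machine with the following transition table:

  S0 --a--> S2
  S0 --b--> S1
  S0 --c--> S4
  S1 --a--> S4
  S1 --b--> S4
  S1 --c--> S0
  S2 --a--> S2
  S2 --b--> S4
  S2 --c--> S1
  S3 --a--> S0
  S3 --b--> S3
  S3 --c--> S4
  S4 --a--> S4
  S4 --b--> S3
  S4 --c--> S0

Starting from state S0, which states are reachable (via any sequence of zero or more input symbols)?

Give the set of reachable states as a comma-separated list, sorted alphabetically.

Answer: S0, S1, S2, S3, S4

Derivation:
BFS from S0:
  visit S0: S0--a-->S2 (new), S0--b-->S1 (new), S0--c-->S4 (new)
  visit S2: S2--a-->S2 (seen), S2--b-->S4 (seen), S2--c-->S1 (seen)
  visit S1: S1--a-->S4 (seen), S1--b-->S4 (seen), S1--c-->S0 (seen)
  visit S4: S4--a-->S4 (seen), S4--b-->S3 (new), S4--c-->S0 (seen)
  visit S3: S3--a-->S0 (seen), S3--b-->S3 (seen), S3--c-->S4 (seen)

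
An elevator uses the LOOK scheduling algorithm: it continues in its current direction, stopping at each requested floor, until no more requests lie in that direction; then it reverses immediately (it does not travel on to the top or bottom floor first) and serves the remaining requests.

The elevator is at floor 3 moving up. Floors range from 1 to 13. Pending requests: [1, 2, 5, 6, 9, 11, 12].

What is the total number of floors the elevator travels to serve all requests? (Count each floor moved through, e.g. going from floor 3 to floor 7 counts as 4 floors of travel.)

Answer: 20

Derivation:
Start at floor 3 moving up, LOOK stop order: [5, 6, 9, 11, 12, 2, 1]
  3 → 5: |5-3| = 2, total = 2
  5 → 6: |6-5| = 1, total = 3
  6 → 9: |9-6| = 3, total = 6
  9 → 11: |11-9| = 2, total = 8
  11 → 12: |12-11| = 1, total = 9
  12 → 2: |2-12| = 10, total = 19
  2 → 1: |1-2| = 1, total = 20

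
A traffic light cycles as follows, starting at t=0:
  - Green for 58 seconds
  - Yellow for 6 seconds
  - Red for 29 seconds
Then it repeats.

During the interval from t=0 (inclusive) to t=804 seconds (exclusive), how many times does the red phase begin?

Cycle = 58+6+29 = 93s
red phase starts at t = k*93 + 64 for k=0,1,2,...
Need k*93+64 < 804 → k < 7.957
k ∈ {0, ..., 7} → 8 starts

Answer: 8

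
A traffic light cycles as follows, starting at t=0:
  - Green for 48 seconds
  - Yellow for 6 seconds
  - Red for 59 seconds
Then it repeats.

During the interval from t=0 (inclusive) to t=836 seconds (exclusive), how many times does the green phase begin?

Answer: 8

Derivation:
Cycle = 48+6+59 = 113s
green phase starts at t = k*113 + 0 for k=0,1,2,...
Need k*113+0 < 836 → k < 7.398
k ∈ {0, ..., 7} → 8 starts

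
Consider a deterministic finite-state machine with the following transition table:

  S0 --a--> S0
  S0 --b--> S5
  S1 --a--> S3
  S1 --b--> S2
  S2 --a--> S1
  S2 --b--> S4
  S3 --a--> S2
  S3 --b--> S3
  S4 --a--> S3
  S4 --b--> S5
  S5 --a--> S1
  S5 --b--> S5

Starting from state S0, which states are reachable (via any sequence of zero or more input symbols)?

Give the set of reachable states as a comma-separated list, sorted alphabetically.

BFS from S0:
  visit S0: S0--a-->S0 (seen), S0--b-->S5 (new)
  visit S5: S5--a-->S1 (new), S5--b-->S5 (seen)
  visit S1: S1--a-->S3 (new), S1--b-->S2 (new)
  visit S3: S3--a-->S2 (seen), S3--b-->S3 (seen)
  visit S2: S2--a-->S1 (seen), S2--b-->S4 (new)
  visit S4: S4--a-->S3 (seen), S4--b-->S5 (seen)

Answer: S0, S1, S2, S3, S4, S5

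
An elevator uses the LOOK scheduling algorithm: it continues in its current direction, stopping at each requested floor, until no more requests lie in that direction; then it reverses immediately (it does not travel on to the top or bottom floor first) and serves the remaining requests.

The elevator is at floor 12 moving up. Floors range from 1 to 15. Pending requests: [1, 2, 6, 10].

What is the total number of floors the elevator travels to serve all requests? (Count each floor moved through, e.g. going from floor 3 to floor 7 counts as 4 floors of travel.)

Start at floor 12 moving up, LOOK stop order: [10, 6, 2, 1]
  12 → 10: |10-12| = 2, total = 2
  10 → 6: |6-10| = 4, total = 6
  6 → 2: |2-6| = 4, total = 10
  2 → 1: |1-2| = 1, total = 11

Answer: 11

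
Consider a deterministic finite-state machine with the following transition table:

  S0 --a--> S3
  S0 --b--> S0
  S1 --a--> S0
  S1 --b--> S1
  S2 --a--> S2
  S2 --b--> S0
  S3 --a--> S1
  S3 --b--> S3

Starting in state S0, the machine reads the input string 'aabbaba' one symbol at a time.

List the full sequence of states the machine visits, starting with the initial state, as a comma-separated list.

Answer: S0, S3, S1, S1, S1, S0, S0, S3

Derivation:
Start: S0
  read 'a': S0 --a--> S3
  read 'a': S3 --a--> S1
  read 'b': S1 --b--> S1
  read 'b': S1 --b--> S1
  read 'a': S1 --a--> S0
  read 'b': S0 --b--> S0
  read 'a': S0 --a--> S3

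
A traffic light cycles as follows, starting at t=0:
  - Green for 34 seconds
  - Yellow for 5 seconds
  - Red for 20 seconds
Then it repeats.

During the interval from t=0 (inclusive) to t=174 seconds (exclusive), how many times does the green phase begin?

Cycle = 34+5+20 = 59s
green phase starts at t = k*59 + 0 for k=0,1,2,...
Need k*59+0 < 174 → k < 2.949
k ∈ {0, ..., 2} → 3 starts

Answer: 3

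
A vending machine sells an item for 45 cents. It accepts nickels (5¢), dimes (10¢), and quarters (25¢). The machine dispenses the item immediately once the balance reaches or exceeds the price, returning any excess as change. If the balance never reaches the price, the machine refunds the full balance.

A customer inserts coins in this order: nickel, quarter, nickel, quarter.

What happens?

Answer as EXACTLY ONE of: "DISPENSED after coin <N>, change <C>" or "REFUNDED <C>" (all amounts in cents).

Price: 45¢
Coin 1 (nickel, 5¢): balance = 5¢
Coin 2 (quarter, 25¢): balance = 30¢
Coin 3 (nickel, 5¢): balance = 35¢
Coin 4 (quarter, 25¢): balance = 60¢
  → balance >= price → DISPENSE, change = 60 - 45 = 15¢

Answer: DISPENSED after coin 4, change 15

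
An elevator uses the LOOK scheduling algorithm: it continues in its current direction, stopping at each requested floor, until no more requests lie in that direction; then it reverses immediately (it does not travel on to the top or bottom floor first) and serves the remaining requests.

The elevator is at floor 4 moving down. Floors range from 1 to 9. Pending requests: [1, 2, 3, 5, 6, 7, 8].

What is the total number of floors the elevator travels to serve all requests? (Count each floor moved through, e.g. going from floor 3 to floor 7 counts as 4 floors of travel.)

Start at floor 4 moving down, LOOK stop order: [3, 2, 1, 5, 6, 7, 8]
  4 → 3: |3-4| = 1, total = 1
  3 → 2: |2-3| = 1, total = 2
  2 → 1: |1-2| = 1, total = 3
  1 → 5: |5-1| = 4, total = 7
  5 → 6: |6-5| = 1, total = 8
  6 → 7: |7-6| = 1, total = 9
  7 → 8: |8-7| = 1, total = 10

Answer: 10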